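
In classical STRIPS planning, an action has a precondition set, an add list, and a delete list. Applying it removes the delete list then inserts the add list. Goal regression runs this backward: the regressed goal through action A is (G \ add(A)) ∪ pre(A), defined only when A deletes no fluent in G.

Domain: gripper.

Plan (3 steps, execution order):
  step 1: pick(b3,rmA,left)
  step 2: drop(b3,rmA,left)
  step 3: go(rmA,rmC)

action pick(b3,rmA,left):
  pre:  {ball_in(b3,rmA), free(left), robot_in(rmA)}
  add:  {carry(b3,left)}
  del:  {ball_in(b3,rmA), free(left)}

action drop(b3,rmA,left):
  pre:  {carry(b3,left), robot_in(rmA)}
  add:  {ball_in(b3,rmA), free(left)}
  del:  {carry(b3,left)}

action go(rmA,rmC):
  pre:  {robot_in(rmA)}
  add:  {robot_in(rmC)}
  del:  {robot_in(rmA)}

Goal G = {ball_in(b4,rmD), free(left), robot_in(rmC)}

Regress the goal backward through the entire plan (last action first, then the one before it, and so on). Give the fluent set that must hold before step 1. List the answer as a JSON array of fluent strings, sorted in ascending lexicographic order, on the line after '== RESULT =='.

Regress step by step:
  through step 3 (go(rmA,rmC)): drop {robot_in(rmC)}, keep {ball_in(b4,rmD), free(left)}, require {robot_in(rmA)}
    → {ball_in(b4,rmD), free(left), robot_in(rmA)}
  through step 2 (drop(b3,rmA,left)): drop {free(left)}, keep {ball_in(b4,rmD), robot_in(rmA)}, require {carry(b3,left), robot_in(rmA)}
    → {ball_in(b4,rmD), carry(b3,left), robot_in(rmA)}
  through step 1 (pick(b3,rmA,left)): drop {carry(b3,left)}, keep {ball_in(b4,rmD), robot_in(rmA)}, require {ball_in(b3,rmA), free(left), robot_in(rmA)}
    → {ball_in(b3,rmA), ball_in(b4,rmD), free(left), robot_in(rmA)}

== RESULT ==
["ball_in(b3,rmA)", "ball_in(b4,rmD)", "free(left)", "robot_in(rmA)"]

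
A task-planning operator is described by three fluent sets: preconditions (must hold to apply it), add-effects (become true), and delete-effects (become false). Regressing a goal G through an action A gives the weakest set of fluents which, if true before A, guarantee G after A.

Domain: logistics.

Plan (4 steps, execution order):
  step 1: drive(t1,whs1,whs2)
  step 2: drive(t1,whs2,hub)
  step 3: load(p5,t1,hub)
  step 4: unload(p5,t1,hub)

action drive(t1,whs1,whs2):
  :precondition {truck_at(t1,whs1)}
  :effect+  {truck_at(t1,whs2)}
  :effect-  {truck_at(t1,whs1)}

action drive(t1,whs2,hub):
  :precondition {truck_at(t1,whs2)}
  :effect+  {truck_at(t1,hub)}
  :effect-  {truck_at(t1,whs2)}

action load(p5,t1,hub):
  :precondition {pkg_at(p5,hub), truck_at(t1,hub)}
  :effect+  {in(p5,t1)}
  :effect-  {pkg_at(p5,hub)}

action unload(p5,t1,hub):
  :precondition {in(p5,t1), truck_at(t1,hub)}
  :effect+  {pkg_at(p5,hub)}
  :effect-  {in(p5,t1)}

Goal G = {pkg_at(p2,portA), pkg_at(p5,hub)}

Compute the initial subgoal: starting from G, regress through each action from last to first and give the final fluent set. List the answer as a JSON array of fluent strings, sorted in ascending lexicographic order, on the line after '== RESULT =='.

Work backward from the goal:
  through step 4 (unload(p5,t1,hub)): drop {pkg_at(p5,hub)}, keep {pkg_at(p2,portA)}, require {in(p5,t1), truck_at(t1,hub)}
    → {in(p5,t1), pkg_at(p2,portA), truck_at(t1,hub)}
  through step 3 (load(p5,t1,hub)): drop {in(p5,t1)}, keep {pkg_at(p2,portA), truck_at(t1,hub)}, require {pkg_at(p5,hub), truck_at(t1,hub)}
    → {pkg_at(p2,portA), pkg_at(p5,hub), truck_at(t1,hub)}
  through step 2 (drive(t1,whs2,hub)): drop {truck_at(t1,hub)}, keep {pkg_at(p2,portA), pkg_at(p5,hub)}, require {truck_at(t1,whs2)}
    → {pkg_at(p2,portA), pkg_at(p5,hub), truck_at(t1,whs2)}
  through step 1 (drive(t1,whs1,whs2)): drop {truck_at(t1,whs2)}, keep {pkg_at(p2,portA), pkg_at(p5,hub)}, require {truck_at(t1,whs1)}
    → {pkg_at(p2,portA), pkg_at(p5,hub), truck_at(t1,whs1)}

== RESULT ==
["pkg_at(p2,portA)", "pkg_at(p5,hub)", "truck_at(t1,whs1)"]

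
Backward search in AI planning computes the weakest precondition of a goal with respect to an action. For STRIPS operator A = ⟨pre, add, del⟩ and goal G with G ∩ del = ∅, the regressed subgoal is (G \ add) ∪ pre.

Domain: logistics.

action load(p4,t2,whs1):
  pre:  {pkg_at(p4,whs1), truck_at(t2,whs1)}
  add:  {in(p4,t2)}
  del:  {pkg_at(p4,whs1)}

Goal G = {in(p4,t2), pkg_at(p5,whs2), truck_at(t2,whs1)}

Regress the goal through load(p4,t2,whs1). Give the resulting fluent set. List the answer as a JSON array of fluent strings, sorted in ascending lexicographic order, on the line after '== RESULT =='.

Compute (G \ add) ∪ pre:
  G ∩ del = {}  (empty — regression defined)
  G \ add = {in(p4,t2), pkg_at(p5,whs2), truck_at(t2,whs1)} \ {in(p4,t2)} = {pkg_at(p5,whs2), truck_at(t2,whs1)}
  ∪ pre   = {pkg_at(p5,whs2), truck_at(t2,whs1)} ∪ {pkg_at(p4,whs1), truck_at(t2,whs1)}
          = {pkg_at(p4,whs1), pkg_at(p5,whs2), truck_at(t2,whs1)}

== RESULT ==
["pkg_at(p4,whs1)", "pkg_at(p5,whs2)", "truck_at(t2,whs1)"]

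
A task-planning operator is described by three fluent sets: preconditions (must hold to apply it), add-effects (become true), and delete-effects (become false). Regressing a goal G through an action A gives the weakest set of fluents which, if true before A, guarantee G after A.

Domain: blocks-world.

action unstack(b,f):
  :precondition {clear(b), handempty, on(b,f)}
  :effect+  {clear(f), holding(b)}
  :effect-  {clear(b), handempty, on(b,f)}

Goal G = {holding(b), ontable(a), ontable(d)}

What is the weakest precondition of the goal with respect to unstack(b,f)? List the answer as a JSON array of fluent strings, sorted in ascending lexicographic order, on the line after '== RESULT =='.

Compute (G \ add) ∪ pre:
  G ∩ del = {}  (empty — regression defined)
  G \ add = {holding(b), ontable(a), ontable(d)} \ {clear(f), holding(b)} = {ontable(a), ontable(d)}
  ∪ pre   = {ontable(a), ontable(d)} ∪ {clear(b), handempty, on(b,f)}
          = {clear(b), handempty, on(b,f), ontable(a), ontable(d)}

== RESULT ==
["clear(b)", "handempty", "on(b,f)", "ontable(a)", "ontable(d)"]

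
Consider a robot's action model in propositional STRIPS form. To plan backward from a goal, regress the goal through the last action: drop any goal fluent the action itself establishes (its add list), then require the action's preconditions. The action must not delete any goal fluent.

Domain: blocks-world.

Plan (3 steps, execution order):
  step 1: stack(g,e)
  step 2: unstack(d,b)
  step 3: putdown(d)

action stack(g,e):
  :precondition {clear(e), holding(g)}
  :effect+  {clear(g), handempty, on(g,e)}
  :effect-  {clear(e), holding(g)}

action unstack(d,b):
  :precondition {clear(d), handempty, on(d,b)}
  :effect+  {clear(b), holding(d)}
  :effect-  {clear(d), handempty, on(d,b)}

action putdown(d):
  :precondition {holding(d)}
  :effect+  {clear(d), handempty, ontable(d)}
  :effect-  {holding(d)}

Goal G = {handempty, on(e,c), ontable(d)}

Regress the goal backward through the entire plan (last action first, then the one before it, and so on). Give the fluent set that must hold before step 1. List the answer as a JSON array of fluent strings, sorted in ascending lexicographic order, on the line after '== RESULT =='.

Work backward from the goal:
  through step 3 (putdown(d)): drop {handempty, ontable(d)}, keep {on(e,c)}, require {holding(d)}
    → {holding(d), on(e,c)}
  through step 2 (unstack(d,b)): drop {holding(d)}, keep {on(e,c)}, require {clear(d), handempty, on(d,b)}
    → {clear(d), handempty, on(d,b), on(e,c)}
  through step 1 (stack(g,e)): drop {handempty}, keep {clear(d), on(d,b), on(e,c)}, require {clear(e), holding(g)}
    → {clear(d), clear(e), holding(g), on(d,b), on(e,c)}

== RESULT ==
["clear(d)", "clear(e)", "holding(g)", "on(d,b)", "on(e,c)"]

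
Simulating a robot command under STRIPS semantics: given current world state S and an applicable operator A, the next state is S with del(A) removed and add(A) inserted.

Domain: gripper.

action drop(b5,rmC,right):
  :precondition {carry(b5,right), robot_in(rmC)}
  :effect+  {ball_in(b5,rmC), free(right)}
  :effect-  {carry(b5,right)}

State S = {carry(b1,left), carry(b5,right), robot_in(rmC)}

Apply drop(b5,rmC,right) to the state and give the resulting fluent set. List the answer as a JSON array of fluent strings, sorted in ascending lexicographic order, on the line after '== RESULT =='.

Compute (S \ del) ∪ add:
  pre ⊆ S: {carry(b5,right), robot_in(rmC)} ⊆ S  — applicable
  S \ del = {carry(b1,left), robot_in(rmC)}
  ∪ add   = {ball_in(b5,rmC), carry(b1,left), free(right), robot_in(rmC)}

== RESULT ==
["ball_in(b5,rmC)", "carry(b1,left)", "free(right)", "robot_in(rmC)"]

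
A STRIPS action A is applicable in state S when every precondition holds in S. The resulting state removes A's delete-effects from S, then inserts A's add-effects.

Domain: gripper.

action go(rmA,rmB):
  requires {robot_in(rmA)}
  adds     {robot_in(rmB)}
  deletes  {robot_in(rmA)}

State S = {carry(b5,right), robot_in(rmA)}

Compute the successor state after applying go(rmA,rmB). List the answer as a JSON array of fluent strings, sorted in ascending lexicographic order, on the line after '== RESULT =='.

Compute (S \ del) ∪ add:
  pre ⊆ S: {robot_in(rmA)} ⊆ S  — applicable
  S \ del = {carry(b5,right)}
  ∪ add   = {carry(b5,right), robot_in(rmB)}

== RESULT ==
["carry(b5,right)", "robot_in(rmB)"]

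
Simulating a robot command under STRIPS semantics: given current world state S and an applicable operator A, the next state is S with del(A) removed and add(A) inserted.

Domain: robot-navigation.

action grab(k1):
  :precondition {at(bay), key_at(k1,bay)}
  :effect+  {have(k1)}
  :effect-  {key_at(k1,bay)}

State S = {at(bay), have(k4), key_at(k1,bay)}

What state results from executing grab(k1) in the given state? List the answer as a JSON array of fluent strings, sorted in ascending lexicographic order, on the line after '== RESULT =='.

Compute (S \ del) ∪ add:
  pre ⊆ S: {at(bay), key_at(k1,bay)} ⊆ S  — applicable
  S \ del = {at(bay), have(k4)}
  ∪ add   = {at(bay), have(k1), have(k4)}

== RESULT ==
["at(bay)", "have(k1)", "have(k4)"]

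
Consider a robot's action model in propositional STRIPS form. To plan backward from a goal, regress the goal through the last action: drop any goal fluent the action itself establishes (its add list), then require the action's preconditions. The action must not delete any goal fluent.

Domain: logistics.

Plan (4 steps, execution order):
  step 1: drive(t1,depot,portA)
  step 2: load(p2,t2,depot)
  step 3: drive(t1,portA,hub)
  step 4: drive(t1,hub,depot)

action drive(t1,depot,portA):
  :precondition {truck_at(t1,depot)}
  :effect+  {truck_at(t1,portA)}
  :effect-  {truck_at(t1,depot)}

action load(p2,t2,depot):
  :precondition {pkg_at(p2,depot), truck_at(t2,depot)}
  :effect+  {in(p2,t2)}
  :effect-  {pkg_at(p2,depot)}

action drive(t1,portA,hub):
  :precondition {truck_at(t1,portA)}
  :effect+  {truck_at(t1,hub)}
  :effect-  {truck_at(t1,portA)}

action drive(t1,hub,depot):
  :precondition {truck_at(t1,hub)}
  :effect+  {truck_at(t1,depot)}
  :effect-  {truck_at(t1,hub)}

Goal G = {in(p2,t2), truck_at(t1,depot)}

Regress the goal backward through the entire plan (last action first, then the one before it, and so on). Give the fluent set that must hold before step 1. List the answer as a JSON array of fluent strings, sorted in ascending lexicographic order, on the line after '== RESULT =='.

Regress step by step:
  through step 4 (drive(t1,hub,depot)): drop {truck_at(t1,depot)}, keep {in(p2,t2)}, require {truck_at(t1,hub)}
    → {in(p2,t2), truck_at(t1,hub)}
  through step 3 (drive(t1,portA,hub)): drop {truck_at(t1,hub)}, keep {in(p2,t2)}, require {truck_at(t1,portA)}
    → {in(p2,t2), truck_at(t1,portA)}
  through step 2 (load(p2,t2,depot)): drop {in(p2,t2)}, keep {truck_at(t1,portA)}, require {pkg_at(p2,depot), truck_at(t2,depot)}
    → {pkg_at(p2,depot), truck_at(t1,portA), truck_at(t2,depot)}
  through step 1 (drive(t1,depot,portA)): drop {truck_at(t1,portA)}, keep {pkg_at(p2,depot), truck_at(t2,depot)}, require {truck_at(t1,depot)}
    → {pkg_at(p2,depot), truck_at(t1,depot), truck_at(t2,depot)}

== RESULT ==
["pkg_at(p2,depot)", "truck_at(t1,depot)", "truck_at(t2,depot)"]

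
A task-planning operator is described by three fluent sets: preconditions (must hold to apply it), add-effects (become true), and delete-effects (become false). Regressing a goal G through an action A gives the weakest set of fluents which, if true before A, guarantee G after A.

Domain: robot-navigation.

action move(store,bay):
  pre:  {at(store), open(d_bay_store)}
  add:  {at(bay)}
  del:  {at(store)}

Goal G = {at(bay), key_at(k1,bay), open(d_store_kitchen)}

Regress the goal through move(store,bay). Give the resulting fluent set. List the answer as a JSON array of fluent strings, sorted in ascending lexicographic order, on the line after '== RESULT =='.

Compute (G \ add) ∪ pre:
  G ∩ del = {}  (empty — regression defined)
  G \ add = {at(bay), key_at(k1,bay), open(d_store_kitchen)} \ {at(bay)} = {key_at(k1,bay), open(d_store_kitchen)}
  ∪ pre   = {key_at(k1,bay), open(d_store_kitchen)} ∪ {at(store), open(d_bay_store)}
          = {at(store), key_at(k1,bay), open(d_bay_store), open(d_store_kitchen)}

== RESULT ==
["at(store)", "key_at(k1,bay)", "open(d_bay_store)", "open(d_store_kitchen)"]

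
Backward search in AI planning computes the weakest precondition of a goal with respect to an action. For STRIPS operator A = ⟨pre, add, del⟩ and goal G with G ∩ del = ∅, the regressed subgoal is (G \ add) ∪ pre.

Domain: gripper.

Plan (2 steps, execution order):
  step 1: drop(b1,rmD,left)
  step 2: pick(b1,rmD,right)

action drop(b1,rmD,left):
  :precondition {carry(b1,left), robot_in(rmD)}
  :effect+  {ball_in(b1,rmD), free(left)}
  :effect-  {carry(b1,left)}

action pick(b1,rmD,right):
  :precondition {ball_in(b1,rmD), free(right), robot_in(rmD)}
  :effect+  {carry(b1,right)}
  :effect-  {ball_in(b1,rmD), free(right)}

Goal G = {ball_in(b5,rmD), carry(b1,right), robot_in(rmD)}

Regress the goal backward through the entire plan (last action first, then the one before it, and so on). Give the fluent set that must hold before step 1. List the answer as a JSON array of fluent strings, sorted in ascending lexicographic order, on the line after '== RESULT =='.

Work backward from the goal:
  through step 2 (pick(b1,rmD,right)): drop {carry(b1,right)}, keep {ball_in(b5,rmD), robot_in(rmD)}, require {ball_in(b1,rmD), free(right), robot_in(rmD)}
    → {ball_in(b1,rmD), ball_in(b5,rmD), free(right), robot_in(rmD)}
  through step 1 (drop(b1,rmD,left)): drop {ball_in(b1,rmD)}, keep {ball_in(b5,rmD), free(right), robot_in(rmD)}, require {carry(b1,left), robot_in(rmD)}
    → {ball_in(b5,rmD), carry(b1,left), free(right), robot_in(rmD)}

== RESULT ==
["ball_in(b5,rmD)", "carry(b1,left)", "free(right)", "robot_in(rmD)"]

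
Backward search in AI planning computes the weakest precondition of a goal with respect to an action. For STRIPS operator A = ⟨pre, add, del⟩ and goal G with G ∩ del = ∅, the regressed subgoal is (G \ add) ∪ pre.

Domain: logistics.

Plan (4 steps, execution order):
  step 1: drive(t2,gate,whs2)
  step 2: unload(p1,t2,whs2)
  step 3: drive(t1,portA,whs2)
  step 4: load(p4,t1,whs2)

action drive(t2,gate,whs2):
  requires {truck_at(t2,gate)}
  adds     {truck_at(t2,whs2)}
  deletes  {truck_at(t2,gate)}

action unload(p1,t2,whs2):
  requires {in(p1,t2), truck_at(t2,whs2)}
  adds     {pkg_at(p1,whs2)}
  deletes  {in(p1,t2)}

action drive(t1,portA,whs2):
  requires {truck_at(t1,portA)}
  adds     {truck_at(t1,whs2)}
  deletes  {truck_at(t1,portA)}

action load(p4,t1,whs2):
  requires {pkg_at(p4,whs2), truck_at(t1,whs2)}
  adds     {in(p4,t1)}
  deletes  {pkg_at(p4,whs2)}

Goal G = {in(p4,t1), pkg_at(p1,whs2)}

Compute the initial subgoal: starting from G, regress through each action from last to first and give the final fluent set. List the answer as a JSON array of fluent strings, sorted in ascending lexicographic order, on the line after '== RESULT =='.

Work backward from the goal:
  through step 4 (load(p4,t1,whs2)): drop {in(p4,t1)}, keep {pkg_at(p1,whs2)}, require {pkg_at(p4,whs2), truck_at(t1,whs2)}
    → {pkg_at(p1,whs2), pkg_at(p4,whs2), truck_at(t1,whs2)}
  through step 3 (drive(t1,portA,whs2)): drop {truck_at(t1,whs2)}, keep {pkg_at(p1,whs2), pkg_at(p4,whs2)}, require {truck_at(t1,portA)}
    → {pkg_at(p1,whs2), pkg_at(p4,whs2), truck_at(t1,portA)}
  through step 2 (unload(p1,t2,whs2)): drop {pkg_at(p1,whs2)}, keep {pkg_at(p4,whs2), truck_at(t1,portA)}, require {in(p1,t2), truck_at(t2,whs2)}
    → {in(p1,t2), pkg_at(p4,whs2), truck_at(t1,portA), truck_at(t2,whs2)}
  through step 1 (drive(t2,gate,whs2)): drop {truck_at(t2,whs2)}, keep {in(p1,t2), pkg_at(p4,whs2), truck_at(t1,portA)}, require {truck_at(t2,gate)}
    → {in(p1,t2), pkg_at(p4,whs2), truck_at(t1,portA), truck_at(t2,gate)}

== RESULT ==
["in(p1,t2)", "pkg_at(p4,whs2)", "truck_at(t1,portA)", "truck_at(t2,gate)"]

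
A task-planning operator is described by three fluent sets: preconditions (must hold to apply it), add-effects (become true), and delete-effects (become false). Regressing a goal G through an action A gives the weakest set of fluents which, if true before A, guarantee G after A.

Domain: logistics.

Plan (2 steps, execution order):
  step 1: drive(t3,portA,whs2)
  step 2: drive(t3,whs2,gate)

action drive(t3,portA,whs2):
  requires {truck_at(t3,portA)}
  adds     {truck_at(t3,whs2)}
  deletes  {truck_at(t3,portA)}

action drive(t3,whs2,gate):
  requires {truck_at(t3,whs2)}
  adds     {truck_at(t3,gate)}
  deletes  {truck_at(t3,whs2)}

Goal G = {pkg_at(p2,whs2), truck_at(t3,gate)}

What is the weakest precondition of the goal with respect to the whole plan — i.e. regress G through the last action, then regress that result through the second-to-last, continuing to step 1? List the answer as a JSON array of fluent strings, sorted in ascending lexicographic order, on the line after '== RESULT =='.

Work backward from the goal:
  through step 2 (drive(t3,whs2,gate)): drop {truck_at(t3,gate)}, keep {pkg_at(p2,whs2)}, require {truck_at(t3,whs2)}
    → {pkg_at(p2,whs2), truck_at(t3,whs2)}
  through step 1 (drive(t3,portA,whs2)): drop {truck_at(t3,whs2)}, keep {pkg_at(p2,whs2)}, require {truck_at(t3,portA)}
    → {pkg_at(p2,whs2), truck_at(t3,portA)}

== RESULT ==
["pkg_at(p2,whs2)", "truck_at(t3,portA)"]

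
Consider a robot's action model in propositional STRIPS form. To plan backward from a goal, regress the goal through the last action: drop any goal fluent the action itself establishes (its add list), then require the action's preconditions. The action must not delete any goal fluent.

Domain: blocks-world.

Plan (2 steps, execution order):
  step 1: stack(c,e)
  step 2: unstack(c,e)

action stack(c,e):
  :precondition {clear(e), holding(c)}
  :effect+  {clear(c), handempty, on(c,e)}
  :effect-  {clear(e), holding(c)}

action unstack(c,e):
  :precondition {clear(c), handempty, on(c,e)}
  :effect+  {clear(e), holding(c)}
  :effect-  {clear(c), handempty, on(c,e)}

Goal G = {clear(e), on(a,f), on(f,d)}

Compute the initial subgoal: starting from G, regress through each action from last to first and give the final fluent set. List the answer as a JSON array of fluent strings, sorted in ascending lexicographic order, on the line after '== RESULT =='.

Work backward from the goal:
  through step 2 (unstack(c,e)): drop {clear(e)}, keep {on(a,f), on(f,d)}, require {clear(c), handempty, on(c,e)}
    → {clear(c), handempty, on(a,f), on(c,e), on(f,d)}
  through step 1 (stack(c,e)): drop {clear(c), handempty, on(c,e)}, keep {on(a,f), on(f,d)}, require {clear(e), holding(c)}
    → {clear(e), holding(c), on(a,f), on(f,d)}

== RESULT ==
["clear(e)", "holding(c)", "on(a,f)", "on(f,d)"]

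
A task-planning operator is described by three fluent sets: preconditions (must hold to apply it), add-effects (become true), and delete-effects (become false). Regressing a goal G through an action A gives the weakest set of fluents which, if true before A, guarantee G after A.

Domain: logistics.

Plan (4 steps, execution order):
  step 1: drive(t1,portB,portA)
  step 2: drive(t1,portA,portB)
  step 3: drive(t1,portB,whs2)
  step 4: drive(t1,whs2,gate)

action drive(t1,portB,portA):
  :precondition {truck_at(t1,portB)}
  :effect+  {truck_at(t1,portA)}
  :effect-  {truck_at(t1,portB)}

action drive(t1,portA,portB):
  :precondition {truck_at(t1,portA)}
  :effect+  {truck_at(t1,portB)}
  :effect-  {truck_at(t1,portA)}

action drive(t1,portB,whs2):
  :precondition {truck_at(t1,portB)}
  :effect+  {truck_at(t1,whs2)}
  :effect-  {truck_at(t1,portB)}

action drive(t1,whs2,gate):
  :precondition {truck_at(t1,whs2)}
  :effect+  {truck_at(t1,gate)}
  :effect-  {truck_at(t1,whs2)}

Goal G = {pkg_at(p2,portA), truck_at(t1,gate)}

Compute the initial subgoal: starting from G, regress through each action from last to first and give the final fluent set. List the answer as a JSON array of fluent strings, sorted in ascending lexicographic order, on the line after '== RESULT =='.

Regress step by step:
  through step 4 (drive(t1,whs2,gate)): drop {truck_at(t1,gate)}, keep {pkg_at(p2,portA)}, require {truck_at(t1,whs2)}
    → {pkg_at(p2,portA), truck_at(t1,whs2)}
  through step 3 (drive(t1,portB,whs2)): drop {truck_at(t1,whs2)}, keep {pkg_at(p2,portA)}, require {truck_at(t1,portB)}
    → {pkg_at(p2,portA), truck_at(t1,portB)}
  through step 2 (drive(t1,portA,portB)): drop {truck_at(t1,portB)}, keep {pkg_at(p2,portA)}, require {truck_at(t1,portA)}
    → {pkg_at(p2,portA), truck_at(t1,portA)}
  through step 1 (drive(t1,portB,portA)): drop {truck_at(t1,portA)}, keep {pkg_at(p2,portA)}, require {truck_at(t1,portB)}
    → {pkg_at(p2,portA), truck_at(t1,portB)}

== RESULT ==
["pkg_at(p2,portA)", "truck_at(t1,portB)"]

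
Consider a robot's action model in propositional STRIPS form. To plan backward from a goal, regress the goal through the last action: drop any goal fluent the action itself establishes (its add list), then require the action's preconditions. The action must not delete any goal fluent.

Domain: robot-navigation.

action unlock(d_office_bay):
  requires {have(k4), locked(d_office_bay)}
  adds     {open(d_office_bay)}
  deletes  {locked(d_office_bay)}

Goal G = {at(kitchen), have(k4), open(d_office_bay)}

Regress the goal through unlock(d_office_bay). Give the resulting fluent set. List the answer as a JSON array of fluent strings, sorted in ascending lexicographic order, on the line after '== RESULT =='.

Compute (G \ add) ∪ pre:
  G ∩ del = {}  (empty — regression defined)
  G \ add = {at(kitchen), have(k4), open(d_office_bay)} \ {open(d_office_bay)} = {at(kitchen), have(k4)}
  ∪ pre   = {at(kitchen), have(k4)} ∪ {have(k4), locked(d_office_bay)}
          = {at(kitchen), have(k4), locked(d_office_bay)}

== RESULT ==
["at(kitchen)", "have(k4)", "locked(d_office_bay)"]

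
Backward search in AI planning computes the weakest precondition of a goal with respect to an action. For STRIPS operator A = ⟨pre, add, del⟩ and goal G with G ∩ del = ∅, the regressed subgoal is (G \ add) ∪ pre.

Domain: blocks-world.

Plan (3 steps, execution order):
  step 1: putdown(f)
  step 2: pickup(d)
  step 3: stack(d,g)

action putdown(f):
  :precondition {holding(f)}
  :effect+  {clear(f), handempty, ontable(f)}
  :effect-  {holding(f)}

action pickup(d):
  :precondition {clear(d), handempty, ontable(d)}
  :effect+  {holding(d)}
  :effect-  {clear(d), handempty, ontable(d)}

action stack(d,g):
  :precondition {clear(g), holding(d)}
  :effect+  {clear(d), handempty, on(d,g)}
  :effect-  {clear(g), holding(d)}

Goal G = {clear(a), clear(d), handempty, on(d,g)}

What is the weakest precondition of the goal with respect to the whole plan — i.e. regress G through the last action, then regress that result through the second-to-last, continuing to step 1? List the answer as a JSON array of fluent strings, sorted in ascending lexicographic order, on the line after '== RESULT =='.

Work backward from the goal:
  through step 3 (stack(d,g)): drop {clear(d), handempty, on(d,g)}, keep {clear(a)}, require {clear(g), holding(d)}
    → {clear(a), clear(g), holding(d)}
  through step 2 (pickup(d)): drop {holding(d)}, keep {clear(a), clear(g)}, require {clear(d), handempty, ontable(d)}
    → {clear(a), clear(d), clear(g), handempty, ontable(d)}
  through step 1 (putdown(f)): drop {handempty}, keep {clear(a), clear(d), clear(g), ontable(d)}, require {holding(f)}
    → {clear(a), clear(d), clear(g), holding(f), ontable(d)}

== RESULT ==
["clear(a)", "clear(d)", "clear(g)", "holding(f)", "ontable(d)"]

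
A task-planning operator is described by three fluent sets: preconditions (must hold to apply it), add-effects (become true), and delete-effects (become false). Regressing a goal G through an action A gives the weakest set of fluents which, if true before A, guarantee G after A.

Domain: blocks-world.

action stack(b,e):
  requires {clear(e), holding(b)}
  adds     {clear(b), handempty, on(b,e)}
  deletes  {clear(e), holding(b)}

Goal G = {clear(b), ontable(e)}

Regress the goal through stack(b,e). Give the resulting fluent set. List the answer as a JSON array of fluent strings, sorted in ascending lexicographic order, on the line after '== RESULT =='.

Compute (G \ add) ∪ pre:
  G ∩ del = {}  (empty — regression defined)
  G \ add = {clear(b), ontable(e)} \ {clear(b), handempty, on(b,e)} = {ontable(e)}
  ∪ pre   = {ontable(e)} ∪ {clear(e), holding(b)}
          = {clear(e), holding(b), ontable(e)}

== RESULT ==
["clear(e)", "holding(b)", "ontable(e)"]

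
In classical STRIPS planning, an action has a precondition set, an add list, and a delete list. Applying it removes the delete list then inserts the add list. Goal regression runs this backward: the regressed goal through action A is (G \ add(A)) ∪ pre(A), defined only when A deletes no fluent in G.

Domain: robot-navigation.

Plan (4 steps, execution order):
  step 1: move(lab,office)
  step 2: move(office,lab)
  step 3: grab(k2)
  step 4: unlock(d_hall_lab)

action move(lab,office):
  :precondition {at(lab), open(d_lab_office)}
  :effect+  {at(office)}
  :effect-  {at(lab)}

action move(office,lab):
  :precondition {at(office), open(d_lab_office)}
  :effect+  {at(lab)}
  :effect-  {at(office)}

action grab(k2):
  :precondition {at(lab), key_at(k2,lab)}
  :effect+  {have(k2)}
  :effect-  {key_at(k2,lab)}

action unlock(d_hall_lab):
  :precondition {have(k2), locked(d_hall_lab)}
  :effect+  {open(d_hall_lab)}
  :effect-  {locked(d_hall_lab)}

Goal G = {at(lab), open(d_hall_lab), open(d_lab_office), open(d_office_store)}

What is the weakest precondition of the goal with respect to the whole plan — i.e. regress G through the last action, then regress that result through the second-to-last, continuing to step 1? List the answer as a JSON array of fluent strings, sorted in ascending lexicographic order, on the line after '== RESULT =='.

Work backward from the goal:
  through step 4 (unlock(d_hall_lab)): drop {open(d_hall_lab)}, keep {at(lab), open(d_lab_office), open(d_office_store)}, require {have(k2), locked(d_hall_lab)}
    → {at(lab), have(k2), locked(d_hall_lab), open(d_lab_office), open(d_office_store)}
  through step 3 (grab(k2)): drop {have(k2)}, keep {at(lab), locked(d_hall_lab), open(d_lab_office), open(d_office_store)}, require {at(lab), key_at(k2,lab)}
    → {at(lab), key_at(k2,lab), locked(d_hall_lab), open(d_lab_office), open(d_office_store)}
  through step 2 (move(office,lab)): drop {at(lab)}, keep {key_at(k2,lab), locked(d_hall_lab), open(d_lab_office), open(d_office_store)}, require {at(office), open(d_lab_office)}
    → {at(office), key_at(k2,lab), locked(d_hall_lab), open(d_lab_office), open(d_office_store)}
  through step 1 (move(lab,office)): drop {at(office)}, keep {key_at(k2,lab), locked(d_hall_lab), open(d_lab_office), open(d_office_store)}, require {at(lab), open(d_lab_office)}
    → {at(lab), key_at(k2,lab), locked(d_hall_lab), open(d_lab_office), open(d_office_store)}

== RESULT ==
["at(lab)", "key_at(k2,lab)", "locked(d_hall_lab)", "open(d_lab_office)", "open(d_office_store)"]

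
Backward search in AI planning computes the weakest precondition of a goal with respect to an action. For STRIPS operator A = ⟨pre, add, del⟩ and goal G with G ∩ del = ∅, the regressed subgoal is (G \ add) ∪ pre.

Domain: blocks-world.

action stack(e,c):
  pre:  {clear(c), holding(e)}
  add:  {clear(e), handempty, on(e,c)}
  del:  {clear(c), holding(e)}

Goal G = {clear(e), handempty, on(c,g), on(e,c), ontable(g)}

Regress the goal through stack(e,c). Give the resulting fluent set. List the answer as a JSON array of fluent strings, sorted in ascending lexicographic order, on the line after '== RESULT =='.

Compute (G \ add) ∪ pre:
  G ∩ del = {}  (empty — regression defined)
  G \ add = {clear(e), handempty, on(c,g), on(e,c), ontable(g)} \ {clear(e), handempty, on(e,c)} = {on(c,g), ontable(g)}
  ∪ pre   = {on(c,g), ontable(g)} ∪ {clear(c), holding(e)}
          = {clear(c), holding(e), on(c,g), ontable(g)}

== RESULT ==
["clear(c)", "holding(e)", "on(c,g)", "ontable(g)"]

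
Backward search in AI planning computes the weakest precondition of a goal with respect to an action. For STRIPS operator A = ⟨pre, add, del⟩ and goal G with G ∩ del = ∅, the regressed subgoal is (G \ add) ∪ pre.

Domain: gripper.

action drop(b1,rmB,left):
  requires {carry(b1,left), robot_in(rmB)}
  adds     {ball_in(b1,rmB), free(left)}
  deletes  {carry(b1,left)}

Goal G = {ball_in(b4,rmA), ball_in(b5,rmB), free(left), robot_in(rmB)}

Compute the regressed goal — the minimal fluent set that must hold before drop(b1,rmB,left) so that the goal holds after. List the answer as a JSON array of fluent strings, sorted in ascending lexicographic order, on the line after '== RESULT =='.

Regress:
  G ∩ del = {}  (empty — regression defined)
  G \ add = {ball_in(b4,rmA), ball_in(b5,rmB), free(left), robot_in(rmB)} \ {ball_in(b1,rmB), free(left)} = {ball_in(b4,rmA), ball_in(b5,rmB), robot_in(rmB)}
  ∪ pre   = {ball_in(b4,rmA), ball_in(b5,rmB), robot_in(rmB)} ∪ {carry(b1,left), robot_in(rmB)}
          = {ball_in(b4,rmA), ball_in(b5,rmB), carry(b1,left), robot_in(rmB)}

== RESULT ==
["ball_in(b4,rmA)", "ball_in(b5,rmB)", "carry(b1,left)", "robot_in(rmB)"]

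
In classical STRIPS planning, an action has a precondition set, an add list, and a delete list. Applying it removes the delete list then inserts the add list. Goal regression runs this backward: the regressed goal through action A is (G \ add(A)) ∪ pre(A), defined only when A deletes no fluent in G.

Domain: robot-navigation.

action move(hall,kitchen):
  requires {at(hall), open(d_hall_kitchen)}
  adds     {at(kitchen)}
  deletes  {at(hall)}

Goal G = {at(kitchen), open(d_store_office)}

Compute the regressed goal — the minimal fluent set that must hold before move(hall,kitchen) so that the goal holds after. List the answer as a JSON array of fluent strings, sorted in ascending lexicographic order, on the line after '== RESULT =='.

Regress:
  G ∩ del = {}  (empty — regression defined)
  G \ add = {at(kitchen), open(d_store_office)} \ {at(kitchen)} = {open(d_store_office)}
  ∪ pre   = {open(d_store_office)} ∪ {at(hall), open(d_hall_kitchen)}
          = {at(hall), open(d_hall_kitchen), open(d_store_office)}

== RESULT ==
["at(hall)", "open(d_hall_kitchen)", "open(d_store_office)"]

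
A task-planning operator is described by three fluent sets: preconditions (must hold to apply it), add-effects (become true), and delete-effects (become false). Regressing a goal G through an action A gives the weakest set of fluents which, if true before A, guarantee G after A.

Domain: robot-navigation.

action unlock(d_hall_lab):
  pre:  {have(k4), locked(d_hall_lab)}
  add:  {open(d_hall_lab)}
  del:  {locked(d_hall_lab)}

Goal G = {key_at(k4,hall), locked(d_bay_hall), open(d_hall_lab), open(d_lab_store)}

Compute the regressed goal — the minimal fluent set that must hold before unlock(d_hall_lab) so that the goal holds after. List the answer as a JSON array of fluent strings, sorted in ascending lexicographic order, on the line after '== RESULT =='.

Compute (G \ add) ∪ pre:
  G ∩ del = {}  (empty — regression defined)
  G \ add = {key_at(k4,hall), locked(d_bay_hall), open(d_hall_lab), open(d_lab_store)} \ {open(d_hall_lab)} = {key_at(k4,hall), locked(d_bay_hall), open(d_lab_store)}
  ∪ pre   = {key_at(k4,hall), locked(d_bay_hall), open(d_lab_store)} ∪ {have(k4), locked(d_hall_lab)}
          = {have(k4), key_at(k4,hall), locked(d_bay_hall), locked(d_hall_lab), open(d_lab_store)}

== RESULT ==
["have(k4)", "key_at(k4,hall)", "locked(d_bay_hall)", "locked(d_hall_lab)", "open(d_lab_store)"]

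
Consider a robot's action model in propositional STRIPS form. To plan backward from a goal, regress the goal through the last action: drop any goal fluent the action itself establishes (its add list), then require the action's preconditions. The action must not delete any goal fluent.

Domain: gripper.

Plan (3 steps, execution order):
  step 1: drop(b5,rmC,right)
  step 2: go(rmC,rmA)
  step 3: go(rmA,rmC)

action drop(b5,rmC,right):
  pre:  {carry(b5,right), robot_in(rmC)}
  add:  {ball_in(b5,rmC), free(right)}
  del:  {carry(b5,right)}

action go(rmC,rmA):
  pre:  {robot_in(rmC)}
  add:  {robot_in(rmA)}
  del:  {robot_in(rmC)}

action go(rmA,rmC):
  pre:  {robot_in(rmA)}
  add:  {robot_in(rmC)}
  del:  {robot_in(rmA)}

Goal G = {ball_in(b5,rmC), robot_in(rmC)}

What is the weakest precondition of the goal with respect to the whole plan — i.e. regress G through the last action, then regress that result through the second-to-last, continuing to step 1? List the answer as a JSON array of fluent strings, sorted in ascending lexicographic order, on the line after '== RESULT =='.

Regress step by step:
  through step 3 (go(rmA,rmC)): drop {robot_in(rmC)}, keep {ball_in(b5,rmC)}, require {robot_in(rmA)}
    → {ball_in(b5,rmC), robot_in(rmA)}
  through step 2 (go(rmC,rmA)): drop {robot_in(rmA)}, keep {ball_in(b5,rmC)}, require {robot_in(rmC)}
    → {ball_in(b5,rmC), robot_in(rmC)}
  through step 1 (drop(b5,rmC,right)): drop {ball_in(b5,rmC)}, keep {robot_in(rmC)}, require {carry(b5,right), robot_in(rmC)}
    → {carry(b5,right), robot_in(rmC)}

== RESULT ==
["carry(b5,right)", "robot_in(rmC)"]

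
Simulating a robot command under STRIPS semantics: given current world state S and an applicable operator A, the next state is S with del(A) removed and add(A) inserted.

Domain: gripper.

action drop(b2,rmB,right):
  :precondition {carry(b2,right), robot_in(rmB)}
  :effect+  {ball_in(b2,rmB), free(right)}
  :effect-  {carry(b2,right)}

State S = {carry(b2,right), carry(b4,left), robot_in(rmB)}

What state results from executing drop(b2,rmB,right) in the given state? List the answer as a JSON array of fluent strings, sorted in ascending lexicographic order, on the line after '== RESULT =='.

Compute (S \ del) ∪ add:
  pre ⊆ S: {carry(b2,right), robot_in(rmB)} ⊆ S  — applicable
  S \ del = {carry(b4,left), robot_in(rmB)}
  ∪ add   = {ball_in(b2,rmB), carry(b4,left), free(right), robot_in(rmB)}

== RESULT ==
["ball_in(b2,rmB)", "carry(b4,left)", "free(right)", "robot_in(rmB)"]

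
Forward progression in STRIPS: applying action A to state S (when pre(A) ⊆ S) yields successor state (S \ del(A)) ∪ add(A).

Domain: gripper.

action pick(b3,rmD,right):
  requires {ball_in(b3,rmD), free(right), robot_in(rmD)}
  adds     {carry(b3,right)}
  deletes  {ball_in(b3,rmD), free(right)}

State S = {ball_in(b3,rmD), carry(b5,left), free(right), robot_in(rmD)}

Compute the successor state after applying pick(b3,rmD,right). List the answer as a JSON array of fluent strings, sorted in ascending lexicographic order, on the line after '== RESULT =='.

Compute (S \ del) ∪ add:
  pre ⊆ S: {ball_in(b3,rmD), free(right), robot_in(rmD)} ⊆ S  — applicable
  S \ del = {carry(b5,left), robot_in(rmD)}
  ∪ add   = {carry(b3,right), carry(b5,left), robot_in(rmD)}

== RESULT ==
["carry(b3,right)", "carry(b5,left)", "robot_in(rmD)"]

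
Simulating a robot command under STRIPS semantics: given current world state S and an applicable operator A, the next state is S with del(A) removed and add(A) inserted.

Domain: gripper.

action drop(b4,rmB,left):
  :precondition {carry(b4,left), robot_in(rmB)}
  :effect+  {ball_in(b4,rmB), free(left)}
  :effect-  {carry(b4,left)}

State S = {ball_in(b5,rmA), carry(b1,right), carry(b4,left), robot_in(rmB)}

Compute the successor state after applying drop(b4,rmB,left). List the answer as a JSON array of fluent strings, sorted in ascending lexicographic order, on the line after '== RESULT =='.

Progress:
  pre ⊆ S: {carry(b4,left), robot_in(rmB)} ⊆ S  — applicable
  S \ del = {ball_in(b5,rmA), carry(b1,right), robot_in(rmB)}
  ∪ add   = {ball_in(b4,rmB), ball_in(b5,rmA), carry(b1,right), free(left), robot_in(rmB)}

== RESULT ==
["ball_in(b4,rmB)", "ball_in(b5,rmA)", "carry(b1,right)", "free(left)", "robot_in(rmB)"]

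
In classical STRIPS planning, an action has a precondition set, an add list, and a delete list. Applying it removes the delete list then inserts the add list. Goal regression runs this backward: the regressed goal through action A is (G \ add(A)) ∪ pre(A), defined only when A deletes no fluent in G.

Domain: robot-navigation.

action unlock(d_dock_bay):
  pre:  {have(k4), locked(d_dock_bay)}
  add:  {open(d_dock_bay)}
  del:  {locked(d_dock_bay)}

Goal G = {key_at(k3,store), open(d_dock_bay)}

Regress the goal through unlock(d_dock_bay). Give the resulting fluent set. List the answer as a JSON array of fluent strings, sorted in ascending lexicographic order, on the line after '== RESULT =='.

Regress:
  G ∩ del = {}  (empty — regression defined)
  G \ add = {key_at(k3,store), open(d_dock_bay)} \ {open(d_dock_bay)} = {key_at(k3,store)}
  ∪ pre   = {key_at(k3,store)} ∪ {have(k4), locked(d_dock_bay)}
          = {have(k4), key_at(k3,store), locked(d_dock_bay)}

== RESULT ==
["have(k4)", "key_at(k3,store)", "locked(d_dock_bay)"]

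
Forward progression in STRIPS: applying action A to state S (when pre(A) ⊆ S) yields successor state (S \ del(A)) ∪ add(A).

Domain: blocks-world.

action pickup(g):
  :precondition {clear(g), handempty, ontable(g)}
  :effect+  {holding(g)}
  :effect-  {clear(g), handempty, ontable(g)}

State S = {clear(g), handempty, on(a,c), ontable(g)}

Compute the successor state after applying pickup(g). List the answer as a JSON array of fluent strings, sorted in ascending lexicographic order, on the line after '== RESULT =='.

Compute (S \ del) ∪ add:
  pre ⊆ S: {clear(g), handempty, ontable(g)} ⊆ S  — applicable
  S \ del = {on(a,c)}
  ∪ add   = {holding(g), on(a,c)}

== RESULT ==
["holding(g)", "on(a,c)"]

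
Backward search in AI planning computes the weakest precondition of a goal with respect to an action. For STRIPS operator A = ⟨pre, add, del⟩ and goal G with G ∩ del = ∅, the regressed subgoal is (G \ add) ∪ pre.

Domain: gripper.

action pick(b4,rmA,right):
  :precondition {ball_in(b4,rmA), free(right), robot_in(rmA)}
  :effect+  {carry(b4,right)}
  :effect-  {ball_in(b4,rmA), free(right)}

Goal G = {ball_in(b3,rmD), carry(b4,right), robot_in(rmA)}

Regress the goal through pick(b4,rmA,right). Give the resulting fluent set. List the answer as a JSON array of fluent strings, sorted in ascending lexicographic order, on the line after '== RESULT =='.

Regress:
  G ∩ del = {}  (empty — regression defined)
  G \ add = {ball_in(b3,rmD), carry(b4,right), robot_in(rmA)} \ {carry(b4,right)} = {ball_in(b3,rmD), robot_in(rmA)}
  ∪ pre   = {ball_in(b3,rmD), robot_in(rmA)} ∪ {ball_in(b4,rmA), free(right), robot_in(rmA)}
          = {ball_in(b3,rmD), ball_in(b4,rmA), free(right), robot_in(rmA)}

== RESULT ==
["ball_in(b3,rmD)", "ball_in(b4,rmA)", "free(right)", "robot_in(rmA)"]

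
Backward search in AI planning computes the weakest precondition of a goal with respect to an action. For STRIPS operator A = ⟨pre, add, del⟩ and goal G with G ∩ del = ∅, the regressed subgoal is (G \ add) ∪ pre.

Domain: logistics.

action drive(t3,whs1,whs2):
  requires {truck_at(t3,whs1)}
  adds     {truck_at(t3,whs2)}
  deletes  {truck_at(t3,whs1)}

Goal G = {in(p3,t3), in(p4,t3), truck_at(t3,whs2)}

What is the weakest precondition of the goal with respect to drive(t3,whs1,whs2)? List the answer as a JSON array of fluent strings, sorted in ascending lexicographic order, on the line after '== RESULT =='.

Regress:
  G ∩ del = {}  (empty — regression defined)
  G \ add = {in(p3,t3), in(p4,t3), truck_at(t3,whs2)} \ {truck_at(t3,whs2)} = {in(p3,t3), in(p4,t3)}
  ∪ pre   = {in(p3,t3), in(p4,t3)} ∪ {truck_at(t3,whs1)}
          = {in(p3,t3), in(p4,t3), truck_at(t3,whs1)}

== RESULT ==
["in(p3,t3)", "in(p4,t3)", "truck_at(t3,whs1)"]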